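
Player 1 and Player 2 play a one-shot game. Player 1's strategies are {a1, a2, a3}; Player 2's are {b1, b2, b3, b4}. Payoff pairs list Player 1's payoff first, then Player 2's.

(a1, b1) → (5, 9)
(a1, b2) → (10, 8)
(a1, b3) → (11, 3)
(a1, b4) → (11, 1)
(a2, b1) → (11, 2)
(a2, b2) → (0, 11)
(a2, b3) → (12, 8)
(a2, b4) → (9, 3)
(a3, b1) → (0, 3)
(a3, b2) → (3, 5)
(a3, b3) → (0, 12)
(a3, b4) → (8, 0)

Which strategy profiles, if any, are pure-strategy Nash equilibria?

There is no pure-strategy Nash equilibrium

Check mutual best responses: a cell is a NE iff neither player can gain by unilaterally deviating.
Player 1's best responses — vs b1: a2 (payoff 11); vs b2: a1 (payoff 10); vs b3: a2 (payoff 12); vs b4: a1 (payoff 11).
Player 2's best responses — vs a1: b1 (payoff 9); vs a2: b2 (payoff 11); vs a3: b3 (payoff 12).
No cell has both players best-responding. For instance, Player 1's best reply to b4 is a1, but against a1 Player 2 prefers b1 over b4.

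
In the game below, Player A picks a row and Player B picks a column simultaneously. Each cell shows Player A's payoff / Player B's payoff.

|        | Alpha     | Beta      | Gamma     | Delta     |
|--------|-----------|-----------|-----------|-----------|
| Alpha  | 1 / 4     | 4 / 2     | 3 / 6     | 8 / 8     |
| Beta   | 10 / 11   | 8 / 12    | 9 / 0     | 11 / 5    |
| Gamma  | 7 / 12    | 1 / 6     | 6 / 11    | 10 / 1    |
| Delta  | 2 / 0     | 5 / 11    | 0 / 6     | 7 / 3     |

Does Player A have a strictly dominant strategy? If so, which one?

A strategy is strictly dominant if it gives Player A a strictly higher payoff than every other strategy, against every choice by the opponent.
Beta strictly dominates: vs Alpha: 10 > each of {1, 7, 2}; vs Beta: 8 > each of {4, 1, 5}; vs Gamma: 9 > each of {3, 6, 0}; vs Delta: 11 > each of {8, 10, 7}.

Beta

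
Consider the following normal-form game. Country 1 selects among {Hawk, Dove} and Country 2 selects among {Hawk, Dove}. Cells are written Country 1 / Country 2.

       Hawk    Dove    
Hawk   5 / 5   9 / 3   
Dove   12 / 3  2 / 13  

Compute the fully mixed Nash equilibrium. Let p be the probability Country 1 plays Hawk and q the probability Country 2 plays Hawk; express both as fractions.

In a mixed NE each player is indifferent between their pure strategies, so the opponent's mix sets the indifference.
Country 2 indifferent between Hawk and Dove: p·5 + (1−p)·3 = p·3 + (1−p)·13 ⟹ 3 + 2p = 13 + (-10)p ⟹ p = 5/6.
Country 1 indifferent between Hawk and Dove: q·5 + (1−q)·9 = q·12 + (1−q)·2 ⟹ 9 + (-4)q = 2 + 10q ⟹ q = 1/2.

p = 5/6, q = 1/2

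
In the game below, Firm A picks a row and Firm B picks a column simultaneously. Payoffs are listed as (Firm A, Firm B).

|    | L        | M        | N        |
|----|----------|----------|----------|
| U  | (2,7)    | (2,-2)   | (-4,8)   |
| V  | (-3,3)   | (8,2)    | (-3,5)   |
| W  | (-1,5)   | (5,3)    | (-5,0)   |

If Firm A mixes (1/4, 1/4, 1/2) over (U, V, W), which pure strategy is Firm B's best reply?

Firm B's best reply maximizes expected payoff against the mix.
L: (1/4)·7 + (1/4)·3 + (1/2)·5 = 5
M: (1/4)·(-2) + (1/4)·2 + (1/2)·3 = 3/2
N: (1/4)·8 + (1/4)·5 + (1/2)·0 = 13/4
Highest expected payoff is 5, from L.

L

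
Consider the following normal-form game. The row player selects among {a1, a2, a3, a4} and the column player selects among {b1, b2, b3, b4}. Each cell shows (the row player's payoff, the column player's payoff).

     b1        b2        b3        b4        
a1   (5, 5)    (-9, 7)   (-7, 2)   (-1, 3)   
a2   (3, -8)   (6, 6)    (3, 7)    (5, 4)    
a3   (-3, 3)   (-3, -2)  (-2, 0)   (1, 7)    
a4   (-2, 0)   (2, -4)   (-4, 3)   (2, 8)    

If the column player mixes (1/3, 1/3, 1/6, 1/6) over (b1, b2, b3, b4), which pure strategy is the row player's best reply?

The row player's best reply maximizes expected payoff against the mix.
a1: (1/3)·5 + (1/3)·(-9) + (1/6)·(-7) + (1/6)·(-1) = -8/3
a2: (1/3)·3 + (1/3)·6 + (1/6)·3 + (1/6)·5 = 13/3
a3: (1/3)·(-3) + (1/3)·(-3) + (1/6)·(-2) + (1/6)·1 = -13/6
a4: (1/3)·(-2) + (1/3)·2 + (1/6)·(-4) + (1/6)·2 = -1/3
Highest expected payoff is 13/3, from a2.

a2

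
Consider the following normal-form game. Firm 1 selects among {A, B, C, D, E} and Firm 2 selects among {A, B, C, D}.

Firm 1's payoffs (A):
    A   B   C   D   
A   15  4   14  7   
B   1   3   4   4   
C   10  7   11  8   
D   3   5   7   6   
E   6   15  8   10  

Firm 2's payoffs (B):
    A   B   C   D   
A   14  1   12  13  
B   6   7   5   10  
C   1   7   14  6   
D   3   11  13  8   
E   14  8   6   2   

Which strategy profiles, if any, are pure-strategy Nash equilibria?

Find each player's best response to every opponent strategy; NE are the intersections.
Firm 1's best responses — vs A: A (payoff 15); vs B: E (payoff 15); vs C: A (payoff 14); vs D: E (payoff 10).
Firm 2's best responses — vs A: A (payoff 14); vs B: D (payoff 10); vs C: C (payoff 14); vs D: C (payoff 13); vs E: A (payoff 14).
The only mutual best response is (A, A); neither player gains by switching there.

(A, A)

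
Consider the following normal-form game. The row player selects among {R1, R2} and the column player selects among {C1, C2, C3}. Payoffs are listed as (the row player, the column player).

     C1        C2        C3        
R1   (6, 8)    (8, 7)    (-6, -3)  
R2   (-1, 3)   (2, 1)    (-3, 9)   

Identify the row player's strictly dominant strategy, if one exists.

No strictly dominant strategy

Check whether one of the row player's strategies beats all alternatives regardless of what the opponent does.
R1 is not dominant: against C3, R2 gives -3 > -6.
R2 is not dominant: against C1, R1 gives 6 > -1.
No single strategy is best against every opponent action.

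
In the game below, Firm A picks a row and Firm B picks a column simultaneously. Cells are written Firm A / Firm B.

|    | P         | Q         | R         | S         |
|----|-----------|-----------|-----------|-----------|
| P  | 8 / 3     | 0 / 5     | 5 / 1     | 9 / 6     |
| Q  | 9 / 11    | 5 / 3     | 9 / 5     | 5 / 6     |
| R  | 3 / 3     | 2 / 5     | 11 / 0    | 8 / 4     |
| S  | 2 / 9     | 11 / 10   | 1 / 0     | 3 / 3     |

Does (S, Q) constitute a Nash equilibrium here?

Yes

Holding Firm B at Q: Firm A gets 11 from S, versus 0 from P, 5 from Q, 2 from R. No profitable deviation for Firm A.
Holding Firm A at S: Firm B gets 10 from Q, versus 9 from P, 0 from R, 3 from S. No profitable deviation for Firm B either.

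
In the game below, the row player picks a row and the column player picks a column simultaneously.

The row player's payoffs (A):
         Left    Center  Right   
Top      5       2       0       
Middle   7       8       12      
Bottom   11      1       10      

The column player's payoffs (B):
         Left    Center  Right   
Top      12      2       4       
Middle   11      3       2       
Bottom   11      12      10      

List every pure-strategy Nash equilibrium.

None

Find each player's best response to every opponent strategy; NE are the intersections.
The row player's best responses — vs Left: Bottom (payoff 11); vs Center: Middle (payoff 8); vs Right: Middle (payoff 12).
The column player's best responses — vs Top: Left (payoff 12); vs Middle: Left (payoff 11); vs Bottom: Center (payoff 12).
No cell has both players best-responding. For instance, the row player's best reply to Left is Bottom, but against Bottom the column player prefers Center over Left.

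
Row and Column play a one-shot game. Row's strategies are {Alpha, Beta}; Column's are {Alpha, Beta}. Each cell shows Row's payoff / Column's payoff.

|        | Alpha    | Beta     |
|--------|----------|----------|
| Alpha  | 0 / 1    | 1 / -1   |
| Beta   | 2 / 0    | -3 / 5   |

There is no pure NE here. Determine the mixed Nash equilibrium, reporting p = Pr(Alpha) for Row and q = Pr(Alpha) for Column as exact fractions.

Each player's mixing probability is pinned down by making the *other* player indifferent.
Column indifferent between Alpha and Beta: p·1 + (1−p)·0 = p·(-1) + (1−p)·5 ⟹ 0 + 1p = 5 + (-6)p ⟹ p = 5/7.
Row indifferent between Alpha and Beta: q·0 + (1−q)·1 = q·2 + (1−q)·(-3) ⟹ 1 + (-1)q = (-3) + 5q ⟹ q = 2/3.

p = 5/7, q = 2/3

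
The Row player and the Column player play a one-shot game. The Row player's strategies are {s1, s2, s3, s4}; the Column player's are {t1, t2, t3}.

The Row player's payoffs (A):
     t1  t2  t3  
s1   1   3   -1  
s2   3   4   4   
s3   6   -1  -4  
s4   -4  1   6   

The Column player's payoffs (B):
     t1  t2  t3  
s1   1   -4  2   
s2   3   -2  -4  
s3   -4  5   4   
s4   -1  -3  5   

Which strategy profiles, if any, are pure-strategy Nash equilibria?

A profile is a Nash equilibrium when each player is best-responding to the other.
The Row player's best responses — vs t1: s3 (payoff 6); vs t2: s2 (payoff 4); vs t3: s4 (payoff 6).
The Column player's best responses — vs s1: t3 (payoff 2); vs s2: t1 (payoff 3); vs s3: t2 (payoff 5); vs s4: t3 (payoff 5).
The only mutual best response is (s4, t3); neither player gains by switching there.

(s4, t3)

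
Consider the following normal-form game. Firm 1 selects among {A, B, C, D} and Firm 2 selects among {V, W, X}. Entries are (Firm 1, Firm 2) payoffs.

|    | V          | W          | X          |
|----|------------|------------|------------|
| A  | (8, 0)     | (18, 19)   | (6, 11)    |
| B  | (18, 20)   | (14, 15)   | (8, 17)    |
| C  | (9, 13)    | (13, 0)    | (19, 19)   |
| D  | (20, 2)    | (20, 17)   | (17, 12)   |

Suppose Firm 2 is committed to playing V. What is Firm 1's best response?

With Firm 2 fixed at V, Firm 1's payoffs are: A → 8, B → 18, C → 9, D → 20.
The maximum is 20, achieved by D.

D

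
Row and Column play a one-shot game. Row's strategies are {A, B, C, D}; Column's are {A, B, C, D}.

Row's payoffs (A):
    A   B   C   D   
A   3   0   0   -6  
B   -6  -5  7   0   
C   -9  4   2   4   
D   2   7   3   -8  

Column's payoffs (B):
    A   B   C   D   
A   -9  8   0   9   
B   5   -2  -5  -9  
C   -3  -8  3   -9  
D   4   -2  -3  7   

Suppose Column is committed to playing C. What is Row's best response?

With Column fixed at C, Row's payoffs are: A → 0, B → 7, C → 2, D → 3.
The maximum is 7, achieved by B.

B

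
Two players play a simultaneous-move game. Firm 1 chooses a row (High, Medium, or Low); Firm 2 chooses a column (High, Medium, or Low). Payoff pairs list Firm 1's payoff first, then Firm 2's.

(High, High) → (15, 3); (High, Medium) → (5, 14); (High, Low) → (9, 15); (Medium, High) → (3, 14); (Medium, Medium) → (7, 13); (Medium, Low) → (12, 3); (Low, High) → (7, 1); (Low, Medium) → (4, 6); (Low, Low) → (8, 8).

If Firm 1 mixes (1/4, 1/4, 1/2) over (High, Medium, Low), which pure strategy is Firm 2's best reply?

Compute Firm 2's expected payoff from each pure strategy against the given mix.
High: (1/4)·3 + (1/4)·14 + (1/2)·1 = 19/4
Medium: (1/4)·14 + (1/4)·13 + (1/2)·6 = 39/4
Low: (1/4)·15 + (1/4)·3 + (1/2)·8 = 17/2
Highest expected payoff is 39/4, from Medium.

Medium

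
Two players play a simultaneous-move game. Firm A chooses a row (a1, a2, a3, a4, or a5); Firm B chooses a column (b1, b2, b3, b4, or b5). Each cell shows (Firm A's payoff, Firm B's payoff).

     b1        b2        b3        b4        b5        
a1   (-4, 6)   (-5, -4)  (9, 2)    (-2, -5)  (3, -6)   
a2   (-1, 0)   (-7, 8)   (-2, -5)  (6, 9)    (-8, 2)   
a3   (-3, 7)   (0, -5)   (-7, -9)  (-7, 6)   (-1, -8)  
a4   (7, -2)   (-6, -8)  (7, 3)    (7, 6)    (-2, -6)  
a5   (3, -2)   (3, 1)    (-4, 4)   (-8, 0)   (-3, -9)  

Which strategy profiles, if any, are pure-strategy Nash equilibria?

A profile is a Nash equilibrium when each player is best-responding to the other.
Firm A's best responses — vs b1: a4 (payoff 7); vs b2: a5 (payoff 3); vs b3: a1 (payoff 9); vs b4: a4 (payoff 7); vs b5: a1 (payoff 3).
Firm B's best responses — vs a1: b1 (payoff 6); vs a2: b4 (payoff 9); vs a3: b1 (payoff 7); vs a4: b4 (payoff 6); vs a5: b3 (payoff 4).
The only mutual best response is (a4, b4); neither player gains by switching there.

(a4, b4)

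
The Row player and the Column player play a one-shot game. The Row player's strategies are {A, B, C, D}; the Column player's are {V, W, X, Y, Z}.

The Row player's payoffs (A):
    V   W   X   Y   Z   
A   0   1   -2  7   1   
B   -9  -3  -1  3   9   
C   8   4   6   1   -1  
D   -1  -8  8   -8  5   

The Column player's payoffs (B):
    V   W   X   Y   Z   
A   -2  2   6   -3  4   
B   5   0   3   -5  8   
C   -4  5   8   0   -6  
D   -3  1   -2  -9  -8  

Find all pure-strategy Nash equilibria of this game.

(B, Z)

Find each player's best response to every opponent strategy; NE are the intersections.
The Row player's best responses — vs V: C (payoff 8); vs W: C (payoff 4); vs X: D (payoff 8); vs Y: A (payoff 7); vs Z: B (payoff 9).
The Column player's best responses — vs A: X (payoff 6); vs B: Z (payoff 8); vs C: X (payoff 8); vs D: W (payoff 1).
The only mutual best response is (B, Z); neither player gains by switching there.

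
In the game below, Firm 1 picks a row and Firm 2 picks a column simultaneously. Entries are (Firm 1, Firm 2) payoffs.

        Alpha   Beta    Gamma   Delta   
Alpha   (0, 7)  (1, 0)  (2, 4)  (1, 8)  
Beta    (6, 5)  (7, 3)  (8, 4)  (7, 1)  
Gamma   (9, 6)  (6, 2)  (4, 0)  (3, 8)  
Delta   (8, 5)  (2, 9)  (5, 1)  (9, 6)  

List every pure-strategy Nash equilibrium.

Check mutual best responses: a cell is a NE iff neither player can gain by unilaterally deviating.
Firm 1's best responses — vs Alpha: Gamma (payoff 9); vs Beta: Beta (payoff 7); vs Gamma: Beta (payoff 8); vs Delta: Delta (payoff 9).
Firm 2's best responses — vs Alpha: Delta (payoff 8); vs Beta: Alpha (payoff 5); vs Gamma: Delta (payoff 8); vs Delta: Beta (payoff 9).
No cell has both players best-responding. For instance, Firm 1's best reply to Gamma is Beta, but against Beta Firm 2 prefers Alpha over Gamma.

No pure-strategy Nash equilibrium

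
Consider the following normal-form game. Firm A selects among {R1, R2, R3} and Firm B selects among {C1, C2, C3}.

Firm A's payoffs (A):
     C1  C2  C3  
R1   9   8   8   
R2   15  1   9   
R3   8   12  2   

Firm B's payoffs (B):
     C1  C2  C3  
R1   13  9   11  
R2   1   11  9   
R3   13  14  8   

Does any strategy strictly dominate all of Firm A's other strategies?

No strictly dominant strategy

Check whether one of Firm A's strategies beats all alternatives regardless of what the opponent does.
R1 is not dominant: against C1, R2 gives 15 > 9.
R2 is not dominant: against C2, R1 gives 8 > 1.
R3 is not dominant: against C1, R1 gives 9 > 8.
No single strategy is best against every opponent action.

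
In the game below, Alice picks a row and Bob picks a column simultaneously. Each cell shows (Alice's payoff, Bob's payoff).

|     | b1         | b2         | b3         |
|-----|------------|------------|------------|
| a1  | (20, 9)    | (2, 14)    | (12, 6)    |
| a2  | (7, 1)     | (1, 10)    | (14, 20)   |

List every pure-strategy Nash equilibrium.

(a1, b2) and (a2, b3)

A profile is a Nash equilibrium when each player is best-responding to the other.
Alice's best responses — vs b1: a1 (payoff 20); vs b2: a1 (payoff 2); vs b3: a2 (payoff 14).
Bob's best responses — vs a1: b2 (payoff 14); vs a2: b3 (payoff 20).
Mutual best responses occur at (a1, b2) and (a2, b3); at each, neither player gains by switching.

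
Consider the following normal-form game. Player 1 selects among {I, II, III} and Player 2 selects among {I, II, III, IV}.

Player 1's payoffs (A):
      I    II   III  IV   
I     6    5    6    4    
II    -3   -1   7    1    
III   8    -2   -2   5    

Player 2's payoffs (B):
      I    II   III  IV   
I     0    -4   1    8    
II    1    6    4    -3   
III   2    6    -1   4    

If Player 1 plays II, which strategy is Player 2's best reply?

With Player 1 fixed at II, Player 2's payoffs are: I → 1, II → 6, III → 4, IV → -3.
The maximum is 6, achieved by II.

II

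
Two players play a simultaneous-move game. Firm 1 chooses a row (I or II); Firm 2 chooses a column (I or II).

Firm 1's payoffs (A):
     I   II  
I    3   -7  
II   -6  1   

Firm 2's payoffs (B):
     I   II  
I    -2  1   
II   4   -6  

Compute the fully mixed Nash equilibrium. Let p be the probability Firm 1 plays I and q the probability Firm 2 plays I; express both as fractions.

In a mixed NE each player is indifferent between their pure strategies, so the opponent's mix sets the indifference.
Firm 2 indifferent between I and II: p·(-2) + (1−p)·4 = p·1 + (1−p)·(-6) ⟹ 4 + (-6)p = (-6) + 7p ⟹ p = 10/13.
Firm 1 indifferent between I and II: q·3 + (1−q)·(-7) = q·(-6) + (1−q)·1 ⟹ (-7) + 10q = 1 + (-7)q ⟹ q = 8/17.

p = 10/13, q = 8/17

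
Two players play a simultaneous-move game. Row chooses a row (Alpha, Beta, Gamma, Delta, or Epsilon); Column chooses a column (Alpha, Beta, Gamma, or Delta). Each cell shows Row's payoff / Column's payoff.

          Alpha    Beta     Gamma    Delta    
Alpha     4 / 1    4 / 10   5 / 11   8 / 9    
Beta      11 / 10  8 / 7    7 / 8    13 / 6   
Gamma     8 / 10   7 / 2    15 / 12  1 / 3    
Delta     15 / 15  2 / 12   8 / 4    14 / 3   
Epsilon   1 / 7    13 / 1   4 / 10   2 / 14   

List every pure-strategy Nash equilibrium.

(Gamma, Gamma) and (Delta, Alpha)

Check mutual best responses: a cell is a NE iff neither player can gain by unilaterally deviating.
Row's best responses — vs Alpha: Delta (payoff 15); vs Beta: Epsilon (payoff 13); vs Gamma: Gamma (payoff 15); vs Delta: Delta (payoff 14).
Column's best responses — vs Alpha: Gamma (payoff 11); vs Beta: Alpha (payoff 10); vs Gamma: Gamma (payoff 12); vs Delta: Alpha (payoff 15); vs Epsilon: Delta (payoff 14).
Mutual best responses occur at (Gamma, Gamma) and (Delta, Alpha); at each, neither player gains by switching.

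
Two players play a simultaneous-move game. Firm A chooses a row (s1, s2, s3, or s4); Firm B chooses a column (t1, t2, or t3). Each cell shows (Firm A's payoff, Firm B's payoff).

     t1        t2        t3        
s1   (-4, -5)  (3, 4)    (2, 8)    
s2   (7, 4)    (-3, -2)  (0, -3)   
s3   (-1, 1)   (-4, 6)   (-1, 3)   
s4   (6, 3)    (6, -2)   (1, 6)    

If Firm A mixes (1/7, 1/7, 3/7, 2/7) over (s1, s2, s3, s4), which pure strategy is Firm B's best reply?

Firm B's best reply maximizes expected payoff against the mix.
t1: (1/7)·(-5) + (1/7)·4 + (3/7)·1 + (2/7)·3 = 8/7
t2: (1/7)·4 + (1/7)·(-2) + (3/7)·6 + (2/7)·(-2) = 16/7
t3: (1/7)·8 + (1/7)·(-3) + (3/7)·3 + (2/7)·6 = 26/7
Highest expected payoff is 26/7, from t3.

t3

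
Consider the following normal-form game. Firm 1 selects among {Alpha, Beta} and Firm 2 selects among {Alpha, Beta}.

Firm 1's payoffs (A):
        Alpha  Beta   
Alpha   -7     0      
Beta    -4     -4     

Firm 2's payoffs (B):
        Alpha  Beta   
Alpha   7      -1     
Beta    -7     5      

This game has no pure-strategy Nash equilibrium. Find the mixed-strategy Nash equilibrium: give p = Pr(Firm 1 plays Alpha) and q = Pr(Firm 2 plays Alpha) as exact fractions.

p = 3/5, q = 4/7

In a mixed NE each player is indifferent between their pure strategies, so the opponent's mix sets the indifference.
Firm 2 indifferent between Alpha and Beta: p·7 + (1−p)·(-7) = p·(-1) + (1−p)·5 ⟹ (-7) + 14p = 5 + (-6)p ⟹ p = 3/5.
Firm 1 indifferent between Alpha and Beta: q·(-7) + (1−q)·0 = q·(-4) + (1−q)·(-4) ⟹ 0 + (-7)q = (-4) + 0q ⟹ q = 4/7.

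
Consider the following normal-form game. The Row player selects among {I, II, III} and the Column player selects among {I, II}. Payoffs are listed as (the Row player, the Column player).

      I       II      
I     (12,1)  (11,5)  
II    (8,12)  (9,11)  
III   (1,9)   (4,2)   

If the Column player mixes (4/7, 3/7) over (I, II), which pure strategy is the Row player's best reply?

I

The Row player's best reply maximizes expected payoff against the mix.
I: (4/7)·12 + (3/7)·11 = 81/7
II: (4/7)·8 + (3/7)·9 = 59/7
III: (4/7)·1 + (3/7)·4 = 16/7
Highest expected payoff is 81/7, from I.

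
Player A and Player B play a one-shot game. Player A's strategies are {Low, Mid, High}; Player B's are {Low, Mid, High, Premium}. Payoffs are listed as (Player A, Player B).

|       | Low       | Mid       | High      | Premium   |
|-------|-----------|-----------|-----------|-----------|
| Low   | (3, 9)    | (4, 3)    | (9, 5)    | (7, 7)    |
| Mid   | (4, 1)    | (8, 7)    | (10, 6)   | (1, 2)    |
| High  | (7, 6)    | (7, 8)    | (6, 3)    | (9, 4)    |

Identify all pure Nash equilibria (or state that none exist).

(Mid, Mid)

Check mutual best responses: a cell is a NE iff neither player can gain by unilaterally deviating.
Player A's best responses — vs Low: High (payoff 7); vs Mid: Mid (payoff 8); vs High: Mid (payoff 10); vs Premium: High (payoff 9).
Player B's best responses — vs Low: Low (payoff 9); vs Mid: Mid (payoff 7); vs High: Mid (payoff 8).
The only mutual best response is (Mid, Mid); neither player gains by switching there.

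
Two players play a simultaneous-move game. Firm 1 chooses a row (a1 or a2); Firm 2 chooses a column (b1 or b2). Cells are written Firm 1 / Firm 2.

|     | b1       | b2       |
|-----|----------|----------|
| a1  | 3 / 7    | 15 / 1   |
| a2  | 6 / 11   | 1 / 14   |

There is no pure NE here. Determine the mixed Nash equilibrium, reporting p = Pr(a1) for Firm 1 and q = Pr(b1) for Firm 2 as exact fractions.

p = 1/3, q = 14/17

In a mixed NE each player is indifferent between their pure strategies, so the opponent's mix sets the indifference.
Firm 2 indifferent between b1 and b2: p·7 + (1−p)·11 = p·1 + (1−p)·14 ⟹ 11 + (-4)p = 14 + (-13)p ⟹ p = 1/3.
Firm 1 indifferent between a1 and a2: q·3 + (1−q)·15 = q·6 + (1−q)·1 ⟹ 15 + (-12)q = 1 + 5q ⟹ q = 14/17.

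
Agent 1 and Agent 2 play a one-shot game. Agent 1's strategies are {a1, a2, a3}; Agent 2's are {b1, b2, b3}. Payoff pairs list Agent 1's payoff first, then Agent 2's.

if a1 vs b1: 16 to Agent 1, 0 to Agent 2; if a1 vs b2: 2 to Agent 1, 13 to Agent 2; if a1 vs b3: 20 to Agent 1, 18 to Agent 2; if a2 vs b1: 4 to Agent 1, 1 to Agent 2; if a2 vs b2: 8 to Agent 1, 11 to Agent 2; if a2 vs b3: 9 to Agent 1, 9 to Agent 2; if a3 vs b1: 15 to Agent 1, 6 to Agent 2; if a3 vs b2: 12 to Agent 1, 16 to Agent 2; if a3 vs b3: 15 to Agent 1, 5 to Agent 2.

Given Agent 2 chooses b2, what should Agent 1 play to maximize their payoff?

a3

With Agent 2 fixed at b2, Agent 1's payoffs are: a1 → 2, a2 → 8, a3 → 12.
The maximum is 12, achieved by a3.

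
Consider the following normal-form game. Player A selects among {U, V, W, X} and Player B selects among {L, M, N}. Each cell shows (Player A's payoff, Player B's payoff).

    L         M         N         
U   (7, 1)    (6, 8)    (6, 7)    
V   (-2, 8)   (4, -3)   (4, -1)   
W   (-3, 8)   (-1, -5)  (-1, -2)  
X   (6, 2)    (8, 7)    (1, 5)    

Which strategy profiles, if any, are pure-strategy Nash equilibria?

A profile is a Nash equilibrium when each player is best-responding to the other.
Player A's best responses — vs L: U (payoff 7); vs M: X (payoff 8); vs N: U (payoff 6).
Player B's best responses — vs U: M (payoff 8); vs V: L (payoff 8); vs W: L (payoff 8); vs X: M (payoff 7).
The only mutual best response is (X, M); neither player gains by switching there.

(X, M)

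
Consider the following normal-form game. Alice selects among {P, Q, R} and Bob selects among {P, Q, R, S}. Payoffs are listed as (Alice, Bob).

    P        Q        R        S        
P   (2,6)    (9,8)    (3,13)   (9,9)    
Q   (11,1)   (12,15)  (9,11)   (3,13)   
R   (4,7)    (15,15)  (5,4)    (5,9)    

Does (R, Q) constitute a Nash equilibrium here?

Yes

Holding Bob at Q: Alice gets 15 from R, versus 9 from P, 12 from Q. No profitable deviation for Alice.
Holding Alice at R: Bob gets 15 from Q, versus 7 from P, 4 from R, 9 from S. No profitable deviation for Bob either.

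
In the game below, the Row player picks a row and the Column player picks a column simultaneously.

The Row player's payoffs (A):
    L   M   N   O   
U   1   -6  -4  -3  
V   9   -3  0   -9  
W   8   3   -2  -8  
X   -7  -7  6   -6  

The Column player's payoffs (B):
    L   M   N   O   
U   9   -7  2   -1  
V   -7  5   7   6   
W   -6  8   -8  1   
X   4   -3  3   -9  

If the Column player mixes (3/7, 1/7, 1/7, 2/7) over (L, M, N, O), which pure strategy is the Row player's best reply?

W

The Row player's best reply maximizes expected payoff against the mix.
U: (3/7)·1 + (1/7)·(-6) + (1/7)·(-4) + (2/7)·(-3) = -13/7
V: (3/7)·9 + (1/7)·(-3) + (1/7)·0 + (2/7)·(-9) = 6/7
W: (3/7)·8 + (1/7)·3 + (1/7)·(-2) + (2/7)·(-8) = 9/7
X: (3/7)·(-7) + (1/7)·(-7) + (1/7)·6 + (2/7)·(-6) = -34/7
Highest expected payoff is 9/7, from W.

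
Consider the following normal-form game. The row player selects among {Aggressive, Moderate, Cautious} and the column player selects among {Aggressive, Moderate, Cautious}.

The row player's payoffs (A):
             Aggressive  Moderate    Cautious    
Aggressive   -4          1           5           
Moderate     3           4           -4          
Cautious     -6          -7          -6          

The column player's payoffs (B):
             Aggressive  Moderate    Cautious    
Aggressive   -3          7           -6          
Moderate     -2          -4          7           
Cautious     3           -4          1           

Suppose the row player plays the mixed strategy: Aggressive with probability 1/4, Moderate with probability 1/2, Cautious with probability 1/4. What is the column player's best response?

Cautious

Compute the column player's expected payoff from each pure strategy against the given mix.
Aggressive: (1/4)·(-3) + (1/2)·(-2) + (1/4)·3 = -1
Moderate: (1/4)·7 + (1/2)·(-4) + (1/4)·(-4) = -5/4
Cautious: (1/4)·(-6) + (1/2)·7 + (1/4)·1 = 9/4
Highest expected payoff is 9/4, from Cautious.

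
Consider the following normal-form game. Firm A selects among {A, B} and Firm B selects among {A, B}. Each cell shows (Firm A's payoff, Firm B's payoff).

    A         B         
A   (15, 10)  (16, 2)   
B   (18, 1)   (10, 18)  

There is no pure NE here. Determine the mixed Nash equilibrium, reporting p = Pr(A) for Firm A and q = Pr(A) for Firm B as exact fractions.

Each player's mixing probability is pinned down by making the *other* player indifferent.
Firm B indifferent between A and B: p·10 + (1−p)·1 = p·2 + (1−p)·18 ⟹ 1 + 9p = 18 + (-16)p ⟹ p = 17/25.
Firm A indifferent between A and B: q·15 + (1−q)·16 = q·18 + (1−q)·10 ⟹ 16 + (-1)q = 10 + 8q ⟹ q = 2/3.

p = 17/25, q = 2/3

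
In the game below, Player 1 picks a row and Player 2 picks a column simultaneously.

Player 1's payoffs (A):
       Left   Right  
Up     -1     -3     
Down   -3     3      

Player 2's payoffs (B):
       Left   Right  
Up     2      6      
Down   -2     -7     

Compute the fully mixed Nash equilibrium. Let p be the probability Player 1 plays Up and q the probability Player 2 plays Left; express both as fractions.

In a mixed NE each player is indifferent between their pure strategies, so the opponent's mix sets the indifference.
Player 2 indifferent between Left and Right: p·2 + (1−p)·(-2) = p·6 + (1−p)·(-7) ⟹ (-2) + 4p = (-7) + 13p ⟹ p = 5/9.
Player 1 indifferent between Up and Down: q·(-1) + (1−q)·(-3) = q·(-3) + (1−q)·3 ⟹ (-3) + 2q = 3 + (-6)q ⟹ q = 3/4.

p = 5/9, q = 3/4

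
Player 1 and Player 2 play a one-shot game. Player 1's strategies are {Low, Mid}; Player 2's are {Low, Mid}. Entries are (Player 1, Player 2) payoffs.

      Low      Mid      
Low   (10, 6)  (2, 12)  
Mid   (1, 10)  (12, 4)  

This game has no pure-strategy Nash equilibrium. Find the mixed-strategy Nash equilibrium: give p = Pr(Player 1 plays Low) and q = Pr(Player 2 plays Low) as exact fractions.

p = 1/2, q = 10/19

In a mixed NE each player is indifferent between their pure strategies, so the opponent's mix sets the indifference.
Player 2 indifferent between Low and Mid: p·6 + (1−p)·10 = p·12 + (1−p)·4 ⟹ 10 + (-4)p = 4 + 8p ⟹ p = 1/2.
Player 1 indifferent between Low and Mid: q·10 + (1−q)·2 = q·1 + (1−q)·12 ⟹ 2 + 8q = 12 + (-11)q ⟹ q = 10/19.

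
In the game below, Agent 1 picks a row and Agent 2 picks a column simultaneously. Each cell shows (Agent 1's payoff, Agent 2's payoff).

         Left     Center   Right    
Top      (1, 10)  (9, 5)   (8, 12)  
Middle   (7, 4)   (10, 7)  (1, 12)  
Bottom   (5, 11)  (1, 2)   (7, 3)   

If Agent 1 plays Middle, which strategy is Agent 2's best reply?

Right

With Agent 1 fixed at Middle, Agent 2's payoffs are: Left → 4, Center → 7, Right → 12.
The maximum is 12, achieved by Right.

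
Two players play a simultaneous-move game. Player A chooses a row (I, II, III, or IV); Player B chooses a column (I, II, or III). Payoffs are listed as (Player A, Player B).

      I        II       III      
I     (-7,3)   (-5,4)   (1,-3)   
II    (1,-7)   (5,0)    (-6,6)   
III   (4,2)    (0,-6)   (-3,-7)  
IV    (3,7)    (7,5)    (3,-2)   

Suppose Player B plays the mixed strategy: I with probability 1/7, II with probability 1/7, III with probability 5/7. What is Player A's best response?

Player A's best reply maximizes expected payoff against the mix.
I: (1/7)·(-7) + (1/7)·(-5) + (5/7)·1 = -1
II: (1/7)·1 + (1/7)·5 + (5/7)·(-6) = -24/7
III: (1/7)·4 + (1/7)·0 + (5/7)·(-3) = -11/7
IV: (1/7)·3 + (1/7)·7 + (5/7)·3 = 25/7
Highest expected payoff is 25/7, from IV.

IV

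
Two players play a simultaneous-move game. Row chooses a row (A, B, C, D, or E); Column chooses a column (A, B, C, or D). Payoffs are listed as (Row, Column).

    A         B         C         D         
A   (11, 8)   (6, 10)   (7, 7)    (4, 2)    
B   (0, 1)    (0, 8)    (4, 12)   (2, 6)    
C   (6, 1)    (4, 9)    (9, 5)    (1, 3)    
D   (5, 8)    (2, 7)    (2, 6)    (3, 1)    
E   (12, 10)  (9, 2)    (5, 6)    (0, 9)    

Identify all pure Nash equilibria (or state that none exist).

(E, A)

Check mutual best responses: a cell is a NE iff neither player can gain by unilaterally deviating.
Row's best responses — vs A: E (payoff 12); vs B: E (payoff 9); vs C: C (payoff 9); vs D: A (payoff 4).
Column's best responses — vs A: B (payoff 10); vs B: C (payoff 12); vs C: B (payoff 9); vs D: A (payoff 8); vs E: A (payoff 10).
The only mutual best response is (E, A); neither player gains by switching there.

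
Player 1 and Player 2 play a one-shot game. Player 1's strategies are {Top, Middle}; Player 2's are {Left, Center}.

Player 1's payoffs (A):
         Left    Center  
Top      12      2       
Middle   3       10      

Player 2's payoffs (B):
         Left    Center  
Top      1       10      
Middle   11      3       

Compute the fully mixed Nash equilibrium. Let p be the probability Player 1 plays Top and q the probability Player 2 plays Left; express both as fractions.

p = 8/17, q = 8/17

Each player's mixing probability is pinned down by making the *other* player indifferent.
Player 2 indifferent between Left and Center: p·1 + (1−p)·11 = p·10 + (1−p)·3 ⟹ 11 + (-10)p = 3 + 7p ⟹ p = 8/17.
Player 1 indifferent between Top and Middle: q·12 + (1−q)·2 = q·3 + (1−q)·10 ⟹ 2 + 10q = 10 + (-7)q ⟹ q = 8/17.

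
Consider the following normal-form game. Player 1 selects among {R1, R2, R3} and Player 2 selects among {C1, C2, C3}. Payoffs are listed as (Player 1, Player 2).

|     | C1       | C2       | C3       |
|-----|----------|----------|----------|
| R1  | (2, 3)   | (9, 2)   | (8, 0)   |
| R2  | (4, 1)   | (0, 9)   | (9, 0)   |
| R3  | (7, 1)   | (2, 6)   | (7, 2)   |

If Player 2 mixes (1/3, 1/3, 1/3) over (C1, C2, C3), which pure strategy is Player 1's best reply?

Compute Player 1's expected payoff from each pure strategy against the given mix.
R1: (1/3)·2 + (1/3)·9 + (1/3)·8 = 19/3
R2: (1/3)·4 + (1/3)·0 + (1/3)·9 = 13/3
R3: (1/3)·7 + (1/3)·2 + (1/3)·7 = 16/3
Highest expected payoff is 19/3, from R1.

R1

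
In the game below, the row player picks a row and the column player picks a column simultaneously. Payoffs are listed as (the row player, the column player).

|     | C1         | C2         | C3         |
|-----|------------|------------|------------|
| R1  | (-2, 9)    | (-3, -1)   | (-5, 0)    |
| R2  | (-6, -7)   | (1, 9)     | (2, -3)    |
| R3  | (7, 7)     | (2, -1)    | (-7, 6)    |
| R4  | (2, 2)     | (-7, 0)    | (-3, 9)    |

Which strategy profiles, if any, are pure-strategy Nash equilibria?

Find each player's best response to every opponent strategy; NE are the intersections.
The row player's best responses — vs C1: R3 (payoff 7); vs C2: R3 (payoff 2); vs C3: R2 (payoff 2).
The column player's best responses — vs R1: C1 (payoff 9); vs R2: C2 (payoff 9); vs R3: C1 (payoff 7); vs R4: C3 (payoff 9).
The only mutual best response is (R3, C1); neither player gains by switching there.

(R3, C1)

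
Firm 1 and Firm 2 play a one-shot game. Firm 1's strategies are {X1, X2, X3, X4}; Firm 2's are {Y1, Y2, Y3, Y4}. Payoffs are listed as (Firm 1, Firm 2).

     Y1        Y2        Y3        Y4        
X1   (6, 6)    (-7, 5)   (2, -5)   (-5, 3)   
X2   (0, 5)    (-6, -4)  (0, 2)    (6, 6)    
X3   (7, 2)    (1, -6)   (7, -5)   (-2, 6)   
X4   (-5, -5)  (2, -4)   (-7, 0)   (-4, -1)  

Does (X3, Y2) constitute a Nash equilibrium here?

No

Holding Firm 2 at Y2: Firm 1 gets 1 from X3 but could get 2 by switching to X4. Firm 1 has a profitable deviation.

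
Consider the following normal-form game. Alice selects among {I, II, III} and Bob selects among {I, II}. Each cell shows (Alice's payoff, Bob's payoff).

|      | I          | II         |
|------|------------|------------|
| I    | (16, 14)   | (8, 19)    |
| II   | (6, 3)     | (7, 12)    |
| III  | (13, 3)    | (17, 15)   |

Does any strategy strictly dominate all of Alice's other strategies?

No strictly dominant strategy

A strategy is strictly dominant if it gives Alice a strictly higher payoff than every other strategy, against every choice by the opponent.
I is not dominant: against II, III gives 17 > 8.
II is not dominant: against I, I gives 16 > 6.
III is not dominant: against I, I gives 16 > 13.
No single strategy is best against every opponent action.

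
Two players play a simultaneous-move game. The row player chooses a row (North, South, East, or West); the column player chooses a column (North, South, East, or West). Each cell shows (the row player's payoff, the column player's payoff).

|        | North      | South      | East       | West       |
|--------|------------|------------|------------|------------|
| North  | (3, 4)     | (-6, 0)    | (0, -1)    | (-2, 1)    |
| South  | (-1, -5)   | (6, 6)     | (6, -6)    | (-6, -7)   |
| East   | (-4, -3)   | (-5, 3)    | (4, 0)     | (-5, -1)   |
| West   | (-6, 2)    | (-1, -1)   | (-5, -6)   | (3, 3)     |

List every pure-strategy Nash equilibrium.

Find each player's best response to every opponent strategy; NE are the intersections.
The row player's best responses — vs North: North (payoff 3); vs South: South (payoff 6); vs East: South (payoff 6); vs West: West (payoff 3).
The column player's best responses — vs North: North (payoff 4); vs South: South (payoff 6); vs East: South (payoff 3); vs West: West (payoff 3).
Mutual best responses occur at (North, North), (South, South), and (West, West); at each, neither player gains by switching.

(North, North), (South, South), and (West, West)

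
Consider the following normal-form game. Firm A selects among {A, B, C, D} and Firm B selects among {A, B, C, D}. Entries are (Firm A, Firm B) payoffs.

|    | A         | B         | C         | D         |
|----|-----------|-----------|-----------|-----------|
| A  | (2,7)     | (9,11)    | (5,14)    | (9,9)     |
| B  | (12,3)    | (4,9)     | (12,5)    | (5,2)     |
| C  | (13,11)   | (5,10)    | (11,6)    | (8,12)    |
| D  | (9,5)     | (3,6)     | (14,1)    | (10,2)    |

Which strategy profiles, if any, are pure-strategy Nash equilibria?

There is no pure-strategy Nash equilibrium

Find each player's best response to every opponent strategy; NE are the intersections.
Firm A's best responses — vs A: C (payoff 13); vs B: A (payoff 9); vs C: D (payoff 14); vs D: D (payoff 10).
Firm B's best responses — vs A: C (payoff 14); vs B: B (payoff 9); vs C: D (payoff 12); vs D: B (payoff 6).
No cell has both players best-responding. For instance, Firm A's best reply to C is D, but against D Firm B prefers B over C.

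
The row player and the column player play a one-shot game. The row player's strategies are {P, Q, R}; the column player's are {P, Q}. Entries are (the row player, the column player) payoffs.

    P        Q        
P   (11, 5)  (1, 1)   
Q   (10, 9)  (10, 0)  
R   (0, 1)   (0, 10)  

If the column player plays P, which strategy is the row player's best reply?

With the column player fixed at P, the row player's payoffs are: P → 11, Q → 10, R → 0.
The maximum is 11, achieved by P.

P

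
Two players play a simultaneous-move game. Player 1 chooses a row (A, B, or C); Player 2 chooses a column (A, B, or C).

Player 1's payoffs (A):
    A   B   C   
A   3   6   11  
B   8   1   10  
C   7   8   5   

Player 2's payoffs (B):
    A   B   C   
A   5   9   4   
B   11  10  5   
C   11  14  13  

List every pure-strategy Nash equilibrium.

(B, A) and (C, B)

Find each player's best response to every opponent strategy; NE are the intersections.
Player 1's best responses — vs A: B (payoff 8); vs B: C (payoff 8); vs C: A (payoff 11).
Player 2's best responses — vs A: B (payoff 9); vs B: A (payoff 11); vs C: B (payoff 14).
Mutual best responses occur at (B, A) and (C, B); at each, neither player gains by switching.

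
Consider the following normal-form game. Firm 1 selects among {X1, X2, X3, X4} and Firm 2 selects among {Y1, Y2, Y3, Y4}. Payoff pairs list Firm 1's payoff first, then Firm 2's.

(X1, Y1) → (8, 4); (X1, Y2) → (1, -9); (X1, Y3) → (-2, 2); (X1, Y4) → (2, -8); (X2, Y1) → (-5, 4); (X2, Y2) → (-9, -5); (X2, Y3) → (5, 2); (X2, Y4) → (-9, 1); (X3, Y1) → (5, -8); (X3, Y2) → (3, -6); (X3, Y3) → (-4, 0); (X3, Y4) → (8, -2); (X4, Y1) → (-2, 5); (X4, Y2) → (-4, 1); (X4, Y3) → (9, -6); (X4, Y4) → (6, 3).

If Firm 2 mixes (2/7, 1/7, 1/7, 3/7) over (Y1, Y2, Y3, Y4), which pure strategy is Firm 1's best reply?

Firm 1's best reply maximizes expected payoff against the mix.
X1: (2/7)·8 + (1/7)·1 + (1/7)·(-2) + (3/7)·2 = 3
X2: (2/7)·(-5) + (1/7)·(-9) + (1/7)·5 + (3/7)·(-9) = -41/7
X3: (2/7)·5 + (1/7)·3 + (1/7)·(-4) + (3/7)·8 = 33/7
X4: (2/7)·(-2) + (1/7)·(-4) + (1/7)·9 + (3/7)·6 = 19/7
Highest expected payoff is 33/7, from X3.

X3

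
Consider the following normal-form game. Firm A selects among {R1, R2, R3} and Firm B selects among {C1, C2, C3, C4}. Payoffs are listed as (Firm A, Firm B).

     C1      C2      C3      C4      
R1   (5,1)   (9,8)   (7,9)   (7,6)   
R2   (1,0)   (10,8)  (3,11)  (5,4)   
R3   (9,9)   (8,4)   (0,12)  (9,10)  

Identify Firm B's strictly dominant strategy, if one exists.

A strategy is strictly dominant if it gives Firm B a strictly higher payoff than every other strategy, against every choice by the opponent.
C3 strictly dominates: vs R1: 9 > each of {1, 8, 6}; vs R2: 11 > each of {0, 8, 4}; vs R3: 12 > each of {9, 4, 10}.

C3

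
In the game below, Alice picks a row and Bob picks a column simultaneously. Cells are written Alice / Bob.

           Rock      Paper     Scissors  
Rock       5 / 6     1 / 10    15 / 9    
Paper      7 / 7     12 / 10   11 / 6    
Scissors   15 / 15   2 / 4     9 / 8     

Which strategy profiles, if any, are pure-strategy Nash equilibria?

(Paper, Paper) and (Scissors, Rock)

Find each player's best response to every opponent strategy; NE are the intersections.
Alice's best responses — vs Rock: Scissors (payoff 15); vs Paper: Paper (payoff 12); vs Scissors: Rock (payoff 15).
Bob's best responses — vs Rock: Paper (payoff 10); vs Paper: Paper (payoff 10); vs Scissors: Rock (payoff 15).
Mutual best responses occur at (Paper, Paper) and (Scissors, Rock); at each, neither player gains by switching.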